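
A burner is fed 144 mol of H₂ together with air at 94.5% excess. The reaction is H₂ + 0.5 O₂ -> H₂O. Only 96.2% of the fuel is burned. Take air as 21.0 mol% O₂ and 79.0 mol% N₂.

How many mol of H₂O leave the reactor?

Stoichiometric O₂ = 0.5 × 144 = 72 mol; O₂ fed = 72 × 1.945 = 140 mol.
N₂ fed = 140 × 79/21 = 526.8 mol.
Fuel reacted = 0.962 × 144 → ξ = 138.5 mol.
Outlet (n = n₀ + ν ξ):
  H₂: 144 − 1(138.5) = 5.472
  O₂: 140 − 0.5(138.5) = 70.78
  N₂: 526.8 (inert)
  H₂O: 0 + 1(138.5) = 138.5

139 mol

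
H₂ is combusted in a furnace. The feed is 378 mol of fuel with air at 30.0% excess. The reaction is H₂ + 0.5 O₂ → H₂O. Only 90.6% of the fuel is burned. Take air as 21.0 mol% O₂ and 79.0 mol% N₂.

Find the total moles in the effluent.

Stoichiometric O₂ = 0.5 × 378 = 189 mol; O₂ fed = 189 × 1.300 = 245.7 mol.
N₂ fed = 245.7 × 79/21 = 924.3 mol.
Fuel reacted = 0.906 × 378 → ξ = 342.5 mol.
Outlet (n = n₀ + ν ξ):
  H₂: 378 − 1(342.5) = 35.53
  O₂: 245.7 − 0.5(342.5) = 74.47
  N₂: 924.3 (inert)
  H₂O: 0 + 1(342.5) = 342.5
Total out = 35.53 + 74.47 + 924.3 + 342.5 = 1377 mol.

1380 mol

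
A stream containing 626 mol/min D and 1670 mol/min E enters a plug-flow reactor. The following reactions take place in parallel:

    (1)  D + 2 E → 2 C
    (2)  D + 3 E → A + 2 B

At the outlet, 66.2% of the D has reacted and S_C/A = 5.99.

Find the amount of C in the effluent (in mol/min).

621 mol/min

Conversion of D: D consumed = 0.662 × 626 = 414.4 mol/min = 1ξ₁ + 1ξ₂.
Selectivity: 2ξ₁ / (1ξ₂) = 5.99 → ξ₁ = 2.995 ξ₂.
Substitute: (1·2.995 + 1) ξ₂ = 414.4 → ξ₂ = 103.7 mol/min, ξ₁ = 310.7 mol/min.
Outlet amounts (n = n₀ + Σ ν·ξ):
  D: 626 − 1(310.7) − 1(103.7) = 211.6
  E: 1670 − 2(310.7) − 3(103.7) = 737.4
  C: 0 + 2(310.7) = 621.4
  A: 0 + 1(103.7) = 103.7
  B: 0 + 2(103.7) = 207.5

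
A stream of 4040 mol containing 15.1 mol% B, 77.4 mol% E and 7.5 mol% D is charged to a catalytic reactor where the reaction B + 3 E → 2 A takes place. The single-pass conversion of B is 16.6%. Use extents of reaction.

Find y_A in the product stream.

0.0528

B reacted = 0.166 × 610 = 101.3 mol; ν_B = −1, so ξ = 101.3/1 = 101.3 mol.
Outlet amounts (n = n₀ + ν ξ):
  B: 610 − 1(101.3) = 508.8
  E: 3127 − 3(101.3) = 2823
  A: 0 + 2(101.3) = 202.5
  D: 303 (inert)
Total out = 3837 mol; y_A = 202.5 / 3837 = 0.05278.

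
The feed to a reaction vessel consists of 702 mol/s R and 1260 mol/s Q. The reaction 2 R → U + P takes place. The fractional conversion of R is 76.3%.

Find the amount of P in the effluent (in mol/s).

268 mol/s

R reacted = 0.763 × 702 = 535.6 mol/s; ν_R = −2, so ξ = 535.6/2 = 267.8 mol/s.
Outlet amounts (n = n₀ + ν ξ):
  R: 702 − 2(267.8) = 166.4
  U: 0 + 1(267.8) = 267.8
  P: 0 + 1(267.8) = 267.8
  Q: 1260 (inert)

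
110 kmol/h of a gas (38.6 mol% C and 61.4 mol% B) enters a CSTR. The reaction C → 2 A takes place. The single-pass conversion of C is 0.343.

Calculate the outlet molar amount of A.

C reacted = 0.343 × 42.46 = 14.56 kmol/h; ν_C = −1, so ξ = 14.56/1 = 14.56 kmol/h.
Outlet amounts (n = n₀ + ν ξ):
  C: 42.46 − 1(14.56) = 27.9
  A: 0 + 2(14.56) = 29.13
  B: 67.54 (inert)

29.1 kmol/h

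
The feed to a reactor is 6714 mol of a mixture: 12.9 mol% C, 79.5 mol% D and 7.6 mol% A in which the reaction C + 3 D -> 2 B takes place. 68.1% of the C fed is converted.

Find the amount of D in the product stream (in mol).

3570 mol

C reacted = 0.681 × 866.1 = 589.8 mol; ν_C = −1, so ξ = 589.8/1 = 589.8 mol.
Outlet amounts (n = n₀ + ν ξ):
  C: 866.1 − 1(589.8) = 276.3
  D: 5338 − 3(589.8) = 3568
  B: 0 + 2(589.8) = 1180
  A: 510.3 (inert)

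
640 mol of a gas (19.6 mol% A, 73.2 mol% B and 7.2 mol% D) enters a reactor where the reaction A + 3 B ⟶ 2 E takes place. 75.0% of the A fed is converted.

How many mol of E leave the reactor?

A reacted = 0.75 × 125.4 = 94.08 mol; ν_A = −1, so ξ = 94.08/1 = 94.08 mol.
Outlet amounts (n = n₀ + ν ξ):
  A: 125.4 − 1(94.08) = 31.36
  B: 468.5 − 3(94.08) = 186.2
  E: 0 + 2(94.08) = 188.2
  D: 46.08 (inert)

188 mol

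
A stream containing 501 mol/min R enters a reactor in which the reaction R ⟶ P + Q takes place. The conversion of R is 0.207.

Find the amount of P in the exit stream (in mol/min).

104 mol/min

R reacted = 0.207 × 501 = 103.7 mol/min; ν_R = −1, so ξ = 103.7/1 = 103.7 mol/min.
Outlet amounts (n = n₀ + ν ξ):
  R: 501 − 1(103.7) = 397.3
  P: 0 + 1(103.7) = 103.7
  Q: 0 + 1(103.7) = 103.7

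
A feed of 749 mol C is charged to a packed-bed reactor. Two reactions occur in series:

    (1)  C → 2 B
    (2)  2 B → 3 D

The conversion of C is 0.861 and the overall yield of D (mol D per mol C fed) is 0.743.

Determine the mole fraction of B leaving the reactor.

Conversion of C: C consumed = 1ξ₁ = 0.861 × 749 → ξ₁ = 644.9 mol.
Yield of D: 3ξ₂ / 749 = 0.743 → ξ₂ = 185.5 mol.
Outlet amounts (n = n₀ + Σ ν·ξ):
  C: 749 − 1(644.9) = 104.1
  B: 0 + 2(644.9) − 2(185.5) = 918.8
  D: 0 + 3(185.5) = 556.5
Total out = 1579 mol; y_B = 918.8 / 1579 = 0.5817.

0.582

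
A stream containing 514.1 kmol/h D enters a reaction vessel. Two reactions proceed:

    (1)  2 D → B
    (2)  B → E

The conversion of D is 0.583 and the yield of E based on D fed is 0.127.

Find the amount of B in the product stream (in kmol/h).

Conversion of D: D consumed = 2ξ₁ = 0.583 × 514.1 → ξ₁ = 149.9 kmol/h.
Yield of E: 1ξ₂ / 514.1 = 0.127 → ξ₂ = 65.29 kmol/h.
Outlet amounts (n = n₀ + Σ ν·ξ):
  D: 514.1 − 2(149.9) = 214.4
  B: 0 + 1(149.9) − 1(65.29) = 84.57
  E: 0 + 1(65.29) = 65.29

84.6 kmol/h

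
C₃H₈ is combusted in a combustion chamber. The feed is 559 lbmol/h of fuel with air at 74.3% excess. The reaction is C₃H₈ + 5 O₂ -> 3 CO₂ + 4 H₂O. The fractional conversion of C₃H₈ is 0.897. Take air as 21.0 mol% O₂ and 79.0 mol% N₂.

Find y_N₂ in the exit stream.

Stoichiometric O₂ = 5 × 559 = 2795 lbmol/h; O₂ fed = 2795 × 1.743 = 4872 lbmol/h.
N₂ fed = 4872 × 79/21 = 18330 lbmol/h.
Fuel reacted = 0.897 × 559 → ξ = 501.4 lbmol/h.
Outlet (n = n₀ + ν ξ):
  C₃H₈: 559 − 1(501.4) = 57.58
  O₂: 4872 − 5(501.4) = 2365
  N₂: 18330 (inert)
  CO₂: 0 + 3(501.4) = 1504
  H₂O: 0 + 4(501.4) = 2006
Total out = 24260 lbmol/h; y_N₂ = 18330 / 24260 = 0.7555.

0.755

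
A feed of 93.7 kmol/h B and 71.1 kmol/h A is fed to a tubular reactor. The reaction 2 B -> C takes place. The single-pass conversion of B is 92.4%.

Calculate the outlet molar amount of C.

B reacted = 0.924 × 93.7 = 86.58 kmol/h; ν_B = −2, so ξ = 86.58/2 = 43.29 kmol/h.
Outlet amounts (n = n₀ + ν ξ):
  B: 93.7 − 2(43.29) = 7.121
  C: 0 + 1(43.29) = 43.29
  A: 71.1 (inert)

43.3 kmol/h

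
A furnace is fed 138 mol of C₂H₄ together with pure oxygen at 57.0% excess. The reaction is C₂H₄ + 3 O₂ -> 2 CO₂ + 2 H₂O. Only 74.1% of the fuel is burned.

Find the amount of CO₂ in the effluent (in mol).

205 mol

Stoichiometric O₂ = 3 × 138 = 414 mol; O₂ fed = 414 × 1.570 = 650 mol.
Fuel reacted = 0.741 × 138 → ξ = 102.3 mol.
Outlet (n = n₀ + ν ξ):
  C₂H₄: 138 − 1(102.3) = 35.74
  O₂: 650 − 3(102.3) = 343.2
  CO₂: 0 + 2(102.3) = 204.5
  H₂O: 0 + 2(102.3) = 204.5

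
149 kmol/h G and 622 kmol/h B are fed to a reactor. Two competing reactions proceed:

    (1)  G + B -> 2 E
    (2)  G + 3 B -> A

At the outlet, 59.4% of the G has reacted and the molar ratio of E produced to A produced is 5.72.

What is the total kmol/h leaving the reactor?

Conversion of G: G consumed = 0.594 × 149 = 88.51 kmol/h = 1ξ₁ + 1ξ₂.
Selectivity: 2ξ₁ / (1ξ₂) = 5.72 → ξ₁ = 2.86 ξ₂.
Substitute: (1·2.86 + 1) ξ₂ = 88.51 → ξ₂ = 22.93 kmol/h, ξ₁ = 65.58 kmol/h.
Outlet amounts (n = n₀ + Σ ν·ξ):
  G: 149 − 1(65.58) − 1(22.93) = 60.49
  B: 622 − 1(65.58) − 3(22.93) = 487.6
  E: 0 + 2(65.58) = 131.2
  A: 0 + 1(22.93) = 22.93
Total out = 60.49 + 487.6 + 131.2 + 22.93 = 702.2 kmol/h.

702 kmol/h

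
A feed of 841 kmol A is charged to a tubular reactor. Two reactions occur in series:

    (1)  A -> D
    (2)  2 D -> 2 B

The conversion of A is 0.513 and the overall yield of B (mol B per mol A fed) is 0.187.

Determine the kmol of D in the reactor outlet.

274 kmol

Conversion of A: A consumed = 1ξ₁ = 0.513 × 841 → ξ₁ = 431.4 kmol.
Yield of B: 2ξ₂ / 841 = 0.187 → ξ₂ = 78.63 kmol.
Outlet amounts (n = n₀ + Σ ν·ξ):
  A: 841 − 1(431.4) = 409.6
  D: 0 + 1(431.4) − 2(78.63) = 274.2
  B: 0 + 2(78.63) = 157.3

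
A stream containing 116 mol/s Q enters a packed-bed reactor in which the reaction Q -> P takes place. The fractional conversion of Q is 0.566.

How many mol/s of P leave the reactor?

Q reacted = 0.566 × 116 = 65.66 mol/s; ν_Q = −1, so ξ = 65.66/1 = 65.66 mol/s.
Outlet amounts (n = n₀ + ν ξ):
  Q: 116 − 1(65.66) = 50.34
  P: 0 + 1(65.66) = 65.66

65.7 mol/s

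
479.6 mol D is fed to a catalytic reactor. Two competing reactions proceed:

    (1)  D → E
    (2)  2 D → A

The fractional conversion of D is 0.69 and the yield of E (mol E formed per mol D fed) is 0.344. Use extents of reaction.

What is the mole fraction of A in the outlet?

0.209

Yield of E: 1ξ₁ / 479.6 = 0.344 → ξ₁ = 165 mol.
Conversion of D: 1ξ₁ + 2ξ₂ = 0.69 × 479.6 = 330.9 → ξ₂ = 82.97 mol.
Outlet amounts (n = n₀ + Σ ν·ξ):
  D: 479.6 − 1(165) − 2(82.97) = 148.7
  E: 0 + 1(165) = 165
  A: 0 + 1(82.97) = 82.97
Total out = 396.6 mol; y_A = 82.97 / 396.6 = 0.2092.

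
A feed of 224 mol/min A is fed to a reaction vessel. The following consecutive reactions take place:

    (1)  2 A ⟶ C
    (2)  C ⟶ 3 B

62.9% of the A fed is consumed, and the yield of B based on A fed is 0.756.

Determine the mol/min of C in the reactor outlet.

Conversion of A: A consumed = 2ξ₁ = 0.629 × 224 → ξ₁ = 70.45 mol/min.
Yield of B: 3ξ₂ / 224 = 0.756 → ξ₂ = 56.45 mol/min.
Outlet amounts (n = n₀ + Σ ν·ξ):
  A: 224 − 2(70.45) = 83.1
  C: 0 + 1(70.45) − 1(56.45) = 14
  B: 0 + 3(56.45) = 169.3

14 mol/min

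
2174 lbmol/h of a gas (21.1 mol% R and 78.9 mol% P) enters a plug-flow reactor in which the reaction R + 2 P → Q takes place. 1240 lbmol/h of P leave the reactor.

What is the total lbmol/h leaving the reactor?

For P: n = n₀ − 2ξ → 1240 = 1715 − 2ξ, giving ξ = 237.6 lbmol/h.
Outlet amounts (n = n₀ + ν ξ):
  R: 458.7 − 1(237.6) = 221.1
  P: 1715 − 2(237.6) = 1240
  Q: 0 + 1(237.6) = 237.6
Total out = 221.1 + 1240 + 237.6 = 1699 lbmol/h.

1700 lbmol/h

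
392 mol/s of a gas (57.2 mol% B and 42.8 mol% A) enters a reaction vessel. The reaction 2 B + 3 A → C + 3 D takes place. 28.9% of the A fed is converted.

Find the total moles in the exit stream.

A reacted = 0.289 × 167.8 = 48.49 mol/s; ν_A = −3, so ξ = 48.49/3 = 16.16 mol/s.
Outlet amounts (n = n₀ + ν ξ):
  B: 224.2 − 2(16.16) = 191.9
  A: 167.8 − 3(16.16) = 119.3
  C: 0 + 1(16.16) = 16.16
  D: 0 + 3(16.16) = 48.49
Total out = 191.9 + 119.3 + 16.16 + 48.49 = 375.8 mol/s.

376 mol/s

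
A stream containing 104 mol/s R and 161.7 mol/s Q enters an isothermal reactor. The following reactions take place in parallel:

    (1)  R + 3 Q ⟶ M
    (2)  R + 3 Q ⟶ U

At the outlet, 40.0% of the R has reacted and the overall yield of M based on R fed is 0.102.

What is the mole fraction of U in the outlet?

0.22

Yield of M: 1ξ₁ / 104 = 0.102 → ξ₁ = 10.61 mol/s.
Conversion of R: 1ξ₁ + 1ξ₂ = 0.4 × 104 = 41.6 → ξ₂ = 30.99 mol/s.
Outlet amounts (n = n₀ + Σ ν·ξ):
  R: 104 − 1(10.61) − 1(30.99) = 62.4
  Q: 161.7 − 3(10.61) − 3(30.99) = 36.9
  M: 0 + 1(10.61) = 10.61
  U: 0 + 1(30.99) = 30.99
Total out = 140.9 mol/s; y_U = 30.99 / 140.9 = 0.22.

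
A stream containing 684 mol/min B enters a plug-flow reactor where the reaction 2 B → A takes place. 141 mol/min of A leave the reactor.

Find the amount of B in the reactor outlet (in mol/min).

For A: n = n₀ + 1ξ → 141 = 0 + 1ξ, giving ξ = 141 mol/min.
Outlet amounts (n = n₀ + ν ξ):
  B: 684 − 2(141) = 402
  A: 0 + 1(141) = 141

402 mol/min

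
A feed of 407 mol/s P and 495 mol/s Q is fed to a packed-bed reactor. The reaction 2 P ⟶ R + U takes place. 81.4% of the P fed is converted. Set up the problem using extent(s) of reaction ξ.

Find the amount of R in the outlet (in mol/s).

166 mol/s

P reacted = 0.814 × 407 = 331.3 mol/s; ν_P = −2, so ξ = 331.3/2 = 165.6 mol/s.
Outlet amounts (n = n₀ + ν ξ):
  P: 407 − 2(165.6) = 75.7
  R: 0 + 1(165.6) = 165.6
  U: 0 + 1(165.6) = 165.6
  Q: 495 (inert)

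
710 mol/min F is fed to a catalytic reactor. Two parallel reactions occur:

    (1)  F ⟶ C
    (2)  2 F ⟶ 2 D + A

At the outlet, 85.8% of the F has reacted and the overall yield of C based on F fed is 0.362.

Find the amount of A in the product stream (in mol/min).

176 mol/min

Yield of C: 1ξ₁ / 710 = 0.362 → ξ₁ = 257 mol/min.
Conversion of F: 1ξ₁ + 2ξ₂ = 0.858 × 710 = 609.2 → ξ₂ = 176.1 mol/min.
Outlet amounts (n = n₀ + Σ ν·ξ):
  F: 710 − 1(257) − 2(176.1) = 100.8
  C: 0 + 1(257) = 257
  D: 0 + 2(176.1) = 352.2
  A: 0 + 1(176.1) = 176.1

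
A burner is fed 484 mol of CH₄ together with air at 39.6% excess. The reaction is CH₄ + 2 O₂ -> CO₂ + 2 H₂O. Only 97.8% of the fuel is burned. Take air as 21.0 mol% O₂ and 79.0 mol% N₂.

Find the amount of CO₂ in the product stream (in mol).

Stoichiometric O₂ = 2 × 484 = 968 mol; O₂ fed = 968 × 1.396 = 1351 mol.
N₂ fed = 1351 × 79/21 = 5084 mol.
Fuel reacted = 0.978 × 484 → ξ = 473.4 mol.
Outlet (n = n₀ + ν ξ):
  CH₄: 484 − 1(473.4) = 10.65
  O₂: 1351 − 2(473.4) = 404.6
  N₂: 5084 (inert)
  CO₂: 0 + 1(473.4) = 473.4
  H₂O: 0 + 2(473.4) = 946.7

473 mol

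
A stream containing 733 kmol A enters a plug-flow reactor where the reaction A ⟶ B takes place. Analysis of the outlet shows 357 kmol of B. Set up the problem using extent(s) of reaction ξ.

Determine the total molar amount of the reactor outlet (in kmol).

For B: n = n₀ + 1ξ → 357 = 0 + 1ξ, giving ξ = 357 kmol.
Outlet amounts (n = n₀ + ν ξ):
  A: 733 − 1(357) = 376
  B: 0 + 1(357) = 357
Total out = 376 + 357 = 733 kmol.

733 kmol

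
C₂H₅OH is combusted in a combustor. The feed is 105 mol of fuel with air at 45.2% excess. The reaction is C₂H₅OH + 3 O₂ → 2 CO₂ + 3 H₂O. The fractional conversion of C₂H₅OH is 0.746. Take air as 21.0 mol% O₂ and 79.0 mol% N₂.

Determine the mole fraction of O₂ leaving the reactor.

Stoichiometric O₂ = 3 × 105 = 315 mol; O₂ fed = 315 × 1.452 = 457.4 mol.
N₂ fed = 457.4 × 79/21 = 1721 mol.
Fuel reacted = 0.746 × 105 → ξ = 78.33 mol.
Outlet (n = n₀ + ν ξ):
  C₂H₅OH: 105 − 1(78.33) = 26.67
  O₂: 457.4 − 3(78.33) = 222.4
  N₂: 1721 (inert)
  CO₂: 0 + 2(78.33) = 156.7
  H₂O: 0 + 3(78.33) = 235
Total out = 2361 mol; y_O₂ = 222.4 / 2361 = 0.09418.

0.0942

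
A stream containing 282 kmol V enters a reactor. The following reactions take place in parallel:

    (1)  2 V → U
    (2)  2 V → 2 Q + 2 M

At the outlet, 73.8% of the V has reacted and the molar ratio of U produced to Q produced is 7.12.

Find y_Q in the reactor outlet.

0.0688

Conversion of V: V consumed = 0.738 × 282 = 208.1 kmol = 2ξ₁ + 2ξ₂.
Selectivity: 1ξ₁ / (2ξ₂) = 7.12 → ξ₁ = 14.24 ξ₂.
Substitute: (2·14.24 + 2) ξ₂ = 208.1 → ξ₂ = 6.828 kmol, ξ₁ = 97.23 kmol.
Outlet amounts (n = n₀ + Σ ν·ξ):
  V: 282 − 2(97.23) − 2(6.828) = 73.88
  U: 0 + 1(97.23) = 97.23
  Q: 0 + 2(6.828) = 13.66
  M: 0 + 2(6.828) = 13.66
Total out = 198.4 kmol; y_Q = 13.66 / 198.4 = 0.06882.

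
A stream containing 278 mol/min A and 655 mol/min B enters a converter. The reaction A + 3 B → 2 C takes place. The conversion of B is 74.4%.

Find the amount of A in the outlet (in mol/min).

116 mol/min

B reacted = 0.744 × 655 = 487.3 mol/min; ν_B = −3, so ξ = 487.3/3 = 162.4 mol/min.
Outlet amounts (n = n₀ + ν ξ):
  A: 278 − 1(162.4) = 115.6
  B: 655 − 3(162.4) = 167.7
  C: 0 + 2(162.4) = 324.9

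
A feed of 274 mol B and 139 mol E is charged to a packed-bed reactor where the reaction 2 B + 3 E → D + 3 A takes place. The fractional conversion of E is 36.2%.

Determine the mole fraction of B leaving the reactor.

0.607

E reacted = 0.362 × 139 = 50.32 mol; ν_E = −3, so ξ = 50.32/3 = 16.77 mol.
Outlet amounts (n = n₀ + ν ξ):
  B: 274 − 2(16.77) = 240.5
  E: 139 − 3(16.77) = 88.68
  D: 0 + 1(16.77) = 16.77
  A: 0 + 3(16.77) = 50.32
Total out = 396.2 mol; y_B = 240.5 / 396.2 = 0.6069.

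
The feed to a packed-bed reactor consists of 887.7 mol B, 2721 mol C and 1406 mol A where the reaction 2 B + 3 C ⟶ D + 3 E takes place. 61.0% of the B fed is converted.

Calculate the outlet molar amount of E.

812 mol

B reacted = 0.61 × 887.7 = 541.5 mol; ν_B = −2, so ξ = 541.5/2 = 270.7 mol.
Outlet amounts (n = n₀ + ν ξ):
  B: 887.7 − 2(270.7) = 346.2
  C: 2721 − 3(270.7) = 1909
  D: 0 + 1(270.7) = 270.7
  E: 0 + 3(270.7) = 812.2
  A: 1406 (inert)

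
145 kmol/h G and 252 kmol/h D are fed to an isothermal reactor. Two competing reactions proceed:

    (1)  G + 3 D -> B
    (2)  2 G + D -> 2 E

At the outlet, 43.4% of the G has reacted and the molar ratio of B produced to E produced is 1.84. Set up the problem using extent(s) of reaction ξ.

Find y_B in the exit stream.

Conversion of G: G consumed = 0.434 × 145 = 62.93 kmol/h = 1ξ₁ + 2ξ₂.
Selectivity: 1ξ₁ / (2ξ₂) = 1.84 → ξ₁ = 3.68 ξ₂.
Substitute: (1·3.68 + 2) ξ₂ = 62.93 → ξ₂ = 11.08 kmol/h, ξ₁ = 40.77 kmol/h.
Outlet amounts (n = n₀ + Σ ν·ξ):
  G: 145 − 1(40.77) − 2(11.08) = 82.07
  D: 252 − 3(40.77) − 1(11.08) = 118.6
  B: 0 + 1(40.77) = 40.77
  E: 0 + 2(11.08) = 22.16
Total out = 263.6 kmol/h; y_B = 40.77 / 263.6 = 0.1547.

0.155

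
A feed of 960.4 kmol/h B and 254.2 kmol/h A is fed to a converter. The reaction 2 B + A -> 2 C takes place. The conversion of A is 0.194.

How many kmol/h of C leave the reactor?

98.6 kmol/h

A reacted = 0.194 × 254.2 = 49.31 kmol/h; ν_A = −1, so ξ = 49.31/1 = 49.31 kmol/h.
Outlet amounts (n = n₀ + ν ξ):
  B: 960.4 − 2(49.31) = 861.8
  A: 254.2 − 1(49.31) = 204.9
  C: 0 + 2(49.31) = 98.63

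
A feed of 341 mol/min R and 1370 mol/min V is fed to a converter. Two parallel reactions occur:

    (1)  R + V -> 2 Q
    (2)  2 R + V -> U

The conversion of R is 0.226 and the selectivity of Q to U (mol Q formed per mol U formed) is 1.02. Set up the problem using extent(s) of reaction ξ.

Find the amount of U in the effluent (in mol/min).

Conversion of R: R consumed = 0.226 × 341 = 77.07 mol/min = 1ξ₁ + 2ξ₂.
Selectivity: 2ξ₁ / (1ξ₂) = 1.02 → ξ₁ = 0.51 ξ₂.
Substitute: (1·0.51 + 2) ξ₂ = 77.07 → ξ₂ = 30.7 mol/min, ξ₁ = 15.66 mol/min.
Outlet amounts (n = n₀ + Σ ν·ξ):
  R: 341 − 1(15.66) − 2(30.7) = 263.9
  V: 1370 − 1(15.66) − 1(30.7) = 1324
  Q: 0 + 2(15.66) = 31.32
  U: 0 + 1(30.7) = 30.7

30.7 mol/min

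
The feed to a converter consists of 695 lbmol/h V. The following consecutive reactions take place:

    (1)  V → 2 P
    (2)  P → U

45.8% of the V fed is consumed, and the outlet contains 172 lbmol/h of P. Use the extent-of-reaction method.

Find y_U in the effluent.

Conversion of V: V consumed = 1ξ₁ = 0.458 × 695 → ξ₁ = 318.3 lbmol/h.
P balance: n_P = 0 + 2ξ₁ − 1ξ₂ = 172 → ξ₂ = (2·318.3 − 172)/1 = 464.6 lbmol/h.
Outlet amounts (n = n₀ + Σ ν·ξ):
  V: 695 − 1(318.3) = 376.7
  P: 0 + 2(318.3) − 1(464.6) = 172
  U: 0 + 1(464.6) = 464.6
Total out = 1013 lbmol/h; y_U = 464.6 / 1013 = 0.4585.

0.459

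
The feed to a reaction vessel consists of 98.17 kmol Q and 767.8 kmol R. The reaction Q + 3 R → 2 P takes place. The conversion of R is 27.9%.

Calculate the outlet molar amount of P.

R reacted = 0.279 × 767.8 = 214.2 kmol; ν_R = −3, so ξ = 214.2/3 = 71.41 kmol.
Outlet amounts (n = n₀ + ν ξ):
  Q: 98.17 − 1(71.41) = 26.76
  R: 767.8 − 3(71.41) = 553.6
  P: 0 + 2(71.41) = 142.8

143 kmol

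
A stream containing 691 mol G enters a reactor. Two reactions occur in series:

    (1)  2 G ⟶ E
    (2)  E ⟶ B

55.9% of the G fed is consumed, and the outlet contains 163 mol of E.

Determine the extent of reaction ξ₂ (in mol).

Conversion of G: G consumed = 2ξ₁ = 0.559 × 691 → ξ₁ = 193.1 mol.
E balance: n_E = 0 + 1ξ₁ − 1ξ₂ = 163 → ξ₂ = (1·193.1 − 163)/1 = 30.13 mol.
Outlet amounts (n = n₀ + Σ ν·ξ):
  G: 691 − 2(193.1) = 304.7
  E: 0 + 1(193.1) − 1(30.13) = 163
  B: 0 + 1(30.13) = 30.13

ξ₂ = 30.1 mol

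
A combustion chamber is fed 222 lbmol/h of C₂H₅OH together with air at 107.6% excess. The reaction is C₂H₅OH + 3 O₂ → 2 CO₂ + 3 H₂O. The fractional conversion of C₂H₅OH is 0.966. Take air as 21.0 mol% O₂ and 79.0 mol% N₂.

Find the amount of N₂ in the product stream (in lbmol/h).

5200 lbmol/h

Stoichiometric O₂ = 3 × 222 = 666 lbmol/h; O₂ fed = 666 × 2.076 = 1383 lbmol/h.
N₂ fed = 1383 × 79/21 = 5201 lbmol/h.
Fuel reacted = 0.966 × 222 → ξ = 214.5 lbmol/h.
Outlet (n = n₀ + ν ξ):
  C₂H₅OH: 222 − 1(214.5) = 7.548
  O₂: 1383 − 3(214.5) = 739.3
  N₂: 5201 (inert)
  CO₂: 0 + 2(214.5) = 428.9
  H₂O: 0 + 3(214.5) = 643.4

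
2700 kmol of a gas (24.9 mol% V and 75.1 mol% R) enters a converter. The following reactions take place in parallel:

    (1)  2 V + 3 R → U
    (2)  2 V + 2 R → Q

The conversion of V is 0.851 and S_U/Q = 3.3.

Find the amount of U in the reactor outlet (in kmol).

220 kmol

Conversion of V: V consumed = 0.851 × 672.3 = 572.1 kmol = 2ξ₁ + 2ξ₂.
Selectivity: 1ξ₁ / (1ξ₂) = 3.3 → ξ₁ = 3.3 ξ₂.
Substitute: (2·3.3 + 2) ξ₂ = 572.1 → ξ₂ = 66.53 kmol, ξ₁ = 219.5 kmol.
Outlet amounts (n = n₀ + Σ ν·ξ):
  V: 672.3 − 2(219.5) − 2(66.53) = 100.2
  R: 2028 − 3(219.5) − 2(66.53) = 1236
  U: 0 + 1(219.5) = 219.5
  Q: 0 + 1(66.53) = 66.53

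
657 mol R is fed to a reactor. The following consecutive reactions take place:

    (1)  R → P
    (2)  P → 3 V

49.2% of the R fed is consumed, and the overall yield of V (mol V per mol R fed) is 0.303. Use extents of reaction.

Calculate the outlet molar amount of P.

Conversion of R: R consumed = 1ξ₁ = 0.492 × 657 → ξ₁ = 323.2 mol.
Yield of V: 3ξ₂ / 657 = 0.303 → ξ₂ = 66.36 mol.
Outlet amounts (n = n₀ + Σ ν·ξ):
  R: 657 − 1(323.2) = 333.8
  P: 0 + 1(323.2) − 1(66.36) = 256.9
  V: 0 + 3(66.36) = 199.1

257 mol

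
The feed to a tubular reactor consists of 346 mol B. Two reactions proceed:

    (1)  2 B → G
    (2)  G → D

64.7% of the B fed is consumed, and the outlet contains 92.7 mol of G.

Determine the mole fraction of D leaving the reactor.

0.0822

Conversion of B: B consumed = 2ξ₁ = 0.647 × 346 → ξ₁ = 111.9 mol.
G balance: n_G = 0 + 1ξ₁ − 1ξ₂ = 92.7 → ξ₂ = (1·111.9 − 92.7)/1 = 19.23 mol.
Outlet amounts (n = n₀ + Σ ν·ξ):
  B: 346 − 2(111.9) = 122.1
  G: 0 + 1(111.9) − 1(19.23) = 92.7
  D: 0 + 1(19.23) = 19.23
Total out = 234.1 mol; y_D = 19.23 / 234.1 = 0.08216.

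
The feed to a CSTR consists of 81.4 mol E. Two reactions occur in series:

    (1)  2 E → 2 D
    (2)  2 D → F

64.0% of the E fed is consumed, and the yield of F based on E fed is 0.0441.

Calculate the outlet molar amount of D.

44.9 mol

Conversion of E: E consumed = 2ξ₁ = 0.64 × 81.4 → ξ₁ = 26.05 mol.
Yield of F: 1ξ₂ / 81.4 = 0.0441 → ξ₂ = 3.59 mol.
Outlet amounts (n = n₀ + Σ ν·ξ):
  E: 81.4 − 2(26.05) = 29.3
  D: 0 + 2(26.05) − 2(3.59) = 44.92
  F: 0 + 1(3.59) = 3.59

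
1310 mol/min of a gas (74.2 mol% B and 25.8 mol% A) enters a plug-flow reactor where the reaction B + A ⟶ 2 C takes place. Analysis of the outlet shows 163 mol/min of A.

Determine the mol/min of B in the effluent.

797 mol/min

For A: n = n₀ − 1ξ → 163 = 338 − 1ξ, giving ξ = 175 mol/min.
Outlet amounts (n = n₀ + ν ξ):
  B: 972 − 1(175) = 797
  A: 338 − 1(175) = 163
  C: 0 + 2(175) = 350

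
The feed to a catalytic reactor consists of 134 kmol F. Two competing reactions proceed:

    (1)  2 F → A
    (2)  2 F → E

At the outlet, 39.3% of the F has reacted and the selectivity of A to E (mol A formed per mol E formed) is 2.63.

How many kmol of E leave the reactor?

Conversion of F: F consumed = 0.393 × 134 = 52.66 kmol = 2ξ₁ + 2ξ₂.
Selectivity: 1ξ₁ / (1ξ₂) = 2.63 → ξ₁ = 2.63 ξ₂.
Substitute: (2·2.63 + 2) ξ₂ = 52.66 → ξ₂ = 7.254 kmol, ξ₁ = 19.08 kmol.
Outlet amounts (n = n₀ + Σ ν·ξ):
  F: 134 − 2(19.08) − 2(7.254) = 81.34
  A: 0 + 1(19.08) = 19.08
  E: 0 + 1(7.254) = 7.254

7.25 kmol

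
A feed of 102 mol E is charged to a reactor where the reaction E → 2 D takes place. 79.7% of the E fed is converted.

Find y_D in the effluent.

0.887

E reacted = 0.797 × 102 = 81.29 mol; ν_E = −1, so ξ = 81.29/1 = 81.29 mol.
Outlet amounts (n = n₀ + ν ξ):
  E: 102 − 1(81.29) = 20.71
  D: 0 + 2(81.29) = 162.6
Total out = 183.3 mol; y_D = 162.6 / 183.3 = 0.887.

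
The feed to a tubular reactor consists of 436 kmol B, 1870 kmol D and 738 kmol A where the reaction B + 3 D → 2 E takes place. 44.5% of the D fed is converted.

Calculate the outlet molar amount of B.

159 kmol

D reacted = 0.445 × 1870 = 832.1 kmol; ν_D = −3, so ξ = 832.1/3 = 277.4 kmol.
Outlet amounts (n = n₀ + ν ξ):
  B: 436 − 1(277.4) = 158.6
  D: 1870 − 3(277.4) = 1038
  E: 0 + 2(277.4) = 554.8
  A: 738 (inert)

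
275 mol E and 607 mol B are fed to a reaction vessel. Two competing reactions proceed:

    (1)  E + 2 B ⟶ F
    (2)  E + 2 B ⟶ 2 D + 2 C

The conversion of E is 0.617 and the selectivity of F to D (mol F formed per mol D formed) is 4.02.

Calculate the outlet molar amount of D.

Conversion of E: E consumed = 0.617 × 275 = 169.7 mol = 1ξ₁ + 1ξ₂.
Selectivity: 1ξ₁ / (2ξ₂) = 4.02 → ξ₁ = 8.04 ξ₂.
Substitute: (1·8.04 + 1) ξ₂ = 169.7 → ξ₂ = 18.77 mol, ξ₁ = 150.9 mol.
Outlet amounts (n = n₀ + Σ ν·ξ):
  E: 275 − 1(150.9) − 1(18.77) = 105.3
  B: 607 − 2(150.9) − 2(18.77) = 267.6
  F: 0 + 1(150.9) = 150.9
  D: 0 + 2(18.77) = 37.54
  C: 0 + 2(18.77) = 37.54

37.5 mol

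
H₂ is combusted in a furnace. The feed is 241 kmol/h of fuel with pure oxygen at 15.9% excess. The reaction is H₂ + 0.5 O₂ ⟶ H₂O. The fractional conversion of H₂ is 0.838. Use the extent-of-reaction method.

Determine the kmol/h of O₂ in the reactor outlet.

38.7 kmol/h

Stoichiometric O₂ = 0.5 × 241 = 120.5 kmol/h; O₂ fed = 120.5 × 1.159 = 139.7 kmol/h.
Fuel reacted = 0.838 × 241 → ξ = 202 kmol/h.
Outlet (n = n₀ + ν ξ):
  H₂: 241 − 1(202) = 39.04
  O₂: 139.7 − 0.5(202) = 38.68
  H₂O: 0 + 1(202) = 202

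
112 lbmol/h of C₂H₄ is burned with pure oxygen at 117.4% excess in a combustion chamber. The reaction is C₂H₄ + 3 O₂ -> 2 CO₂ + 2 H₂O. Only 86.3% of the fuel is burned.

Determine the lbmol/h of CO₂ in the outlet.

Stoichiometric O₂ = 3 × 112 = 336 lbmol/h; O₂ fed = 336 × 2.174 = 730.5 lbmol/h.
Fuel reacted = 0.863 × 112 → ξ = 96.66 lbmol/h.
Outlet (n = n₀ + ν ξ):
  C₂H₄: 112 − 1(96.66) = 15.34
  O₂: 730.5 − 3(96.66) = 440.5
  CO₂: 0 + 2(96.66) = 193.3
  H₂O: 0 + 2(96.66) = 193.3

193 lbmol/h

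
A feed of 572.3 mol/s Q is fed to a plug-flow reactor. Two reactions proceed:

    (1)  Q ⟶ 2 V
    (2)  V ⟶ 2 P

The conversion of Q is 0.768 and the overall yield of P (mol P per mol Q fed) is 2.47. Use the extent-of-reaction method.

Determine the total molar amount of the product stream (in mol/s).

1720 mol/s

Conversion of Q: Q consumed = 1ξ₁ = 0.768 × 572.3 → ξ₁ = 439.5 mol/s.
Yield of P: 2ξ₂ / 572.3 = 2.47 → ξ₂ = 706.8 mol/s.
Outlet amounts (n = n₀ + Σ ν·ξ):
  Q: 572.3 − 1(439.5) = 132.8
  V: 0 + 2(439.5) − 1(706.8) = 172.3
  P: 0 + 2(706.8) = 1414
Total out = 132.8 + 172.3 + 1414 = 1719 mol/s.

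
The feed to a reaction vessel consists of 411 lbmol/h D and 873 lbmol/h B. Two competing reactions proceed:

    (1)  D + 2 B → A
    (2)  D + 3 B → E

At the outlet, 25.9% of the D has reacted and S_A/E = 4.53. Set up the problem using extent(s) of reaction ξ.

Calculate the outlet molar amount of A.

Conversion of D: D consumed = 0.259 × 411 = 106.4 lbmol/h = 1ξ₁ + 1ξ₂.
Selectivity: 1ξ₁ / (1ξ₂) = 4.53 → ξ₁ = 4.53 ξ₂.
Substitute: (1·4.53 + 1) ξ₂ = 106.4 → ξ₂ = 19.25 lbmol/h, ξ₁ = 87.2 lbmol/h.
Outlet amounts (n = n₀ + Σ ν·ξ):
  D: 411 − 1(87.2) − 1(19.25) = 304.6
  B: 873 − 2(87.2) − 3(19.25) = 640.9
  A: 0 + 1(87.2) = 87.2
  E: 0 + 1(19.25) = 19.25

87.2 lbmol/h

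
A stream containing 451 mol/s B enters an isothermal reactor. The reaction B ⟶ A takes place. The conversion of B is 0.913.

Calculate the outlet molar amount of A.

412 mol/s

B reacted = 0.913 × 451 = 411.8 mol/s; ν_B = −1, so ξ = 411.8/1 = 411.8 mol/s.
Outlet amounts (n = n₀ + ν ξ):
  B: 451 − 1(411.8) = 39.24
  A: 0 + 1(411.8) = 411.8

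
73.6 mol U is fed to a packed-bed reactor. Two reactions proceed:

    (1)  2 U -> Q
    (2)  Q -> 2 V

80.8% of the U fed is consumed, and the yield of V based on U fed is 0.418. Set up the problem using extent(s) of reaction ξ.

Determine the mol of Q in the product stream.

Conversion of U: U consumed = 2ξ₁ = 0.808 × 73.6 → ξ₁ = 29.73 mol.
Yield of V: 2ξ₂ / 73.6 = 0.418 → ξ₂ = 15.38 mol.
Outlet amounts (n = n₀ + Σ ν·ξ):
  U: 73.6 − 2(29.73) = 14.13
  Q: 0 + 1(29.73) − 1(15.38) = 14.35
  V: 0 + 2(15.38) = 30.76

14.4 mol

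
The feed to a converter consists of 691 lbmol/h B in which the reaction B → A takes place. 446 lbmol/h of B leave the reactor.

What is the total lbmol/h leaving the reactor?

For B: n = n₀ − 1ξ → 446 = 691 − 1ξ, giving ξ = 245 lbmol/h.
Outlet amounts (n = n₀ + ν ξ):
  B: 691 − 1(245) = 446
  A: 0 + 1(245) = 245
Total out = 446 + 245 = 691 lbmol/h.

691 lbmol/h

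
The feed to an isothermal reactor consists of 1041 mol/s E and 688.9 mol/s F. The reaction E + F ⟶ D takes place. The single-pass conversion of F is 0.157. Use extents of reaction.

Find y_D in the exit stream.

0.0667

F reacted = 0.157 × 688.9 = 108.2 mol/s; ν_F = −1, so ξ = 108.2/1 = 108.2 mol/s.
Outlet amounts (n = n₀ + ν ξ):
  E: 1041 − 1(108.2) = 932.8
  F: 688.9 − 1(108.2) = 580.7
  D: 0 + 1(108.2) = 108.2
Total out = 1622 mol/s; y_D = 108.2 / 1622 = 0.06669.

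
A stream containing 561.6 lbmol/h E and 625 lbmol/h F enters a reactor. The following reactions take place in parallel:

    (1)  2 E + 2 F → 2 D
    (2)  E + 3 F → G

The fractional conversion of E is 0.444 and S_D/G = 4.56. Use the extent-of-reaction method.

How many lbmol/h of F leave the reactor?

286 lbmol/h

Conversion of E: E consumed = 0.444 × 561.6 = 249.4 lbmol/h = 2ξ₁ + 1ξ₂.
Selectivity: 2ξ₁ / (1ξ₂) = 4.56 → ξ₁ = 2.28 ξ₂.
Substitute: (2·2.28 + 1) ξ₂ = 249.4 → ξ₂ = 44.85 lbmol/h, ξ₁ = 102.3 lbmol/h.
Outlet amounts (n = n₀ + Σ ν·ξ):
  E: 561.6 − 2(102.3) − 1(44.85) = 312.2
  F: 625 − 2(102.3) − 3(44.85) = 286
  D: 0 + 2(102.3) = 204.5
  G: 0 + 1(44.85) = 44.85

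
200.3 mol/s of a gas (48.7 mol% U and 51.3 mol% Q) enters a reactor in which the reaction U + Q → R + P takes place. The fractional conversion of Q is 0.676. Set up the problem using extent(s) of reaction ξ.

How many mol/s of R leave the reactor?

69.5 mol/s

Q reacted = 0.676 × 102.8 = 69.46 mol/s; ν_Q = −1, so ξ = 69.46/1 = 69.46 mol/s.
Outlet amounts (n = n₀ + ν ξ):
  U: 97.55 − 1(69.46) = 28.08
  Q: 102.8 − 1(69.46) = 33.29
  R: 0 + 1(69.46) = 69.46
  P: 0 + 1(69.46) = 69.46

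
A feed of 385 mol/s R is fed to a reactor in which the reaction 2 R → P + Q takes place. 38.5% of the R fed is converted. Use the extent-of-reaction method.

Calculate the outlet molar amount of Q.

74.1 mol/s

R reacted = 0.385 × 385 = 148.2 mol/s; ν_R = −2, so ξ = 148.2/2 = 74.11 mol/s.
Outlet amounts (n = n₀ + ν ξ):
  R: 385 − 2(74.11) = 236.8
  P: 0 + 1(74.11) = 74.11
  Q: 0 + 1(74.11) = 74.11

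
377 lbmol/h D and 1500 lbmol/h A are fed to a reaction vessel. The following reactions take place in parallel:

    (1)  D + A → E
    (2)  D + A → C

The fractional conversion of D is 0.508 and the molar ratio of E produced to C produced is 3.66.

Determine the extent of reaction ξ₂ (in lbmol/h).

ξ₂ = 41.1 lbmol/h

Conversion of D: D consumed = 0.508 × 377 = 191.5 lbmol/h = 1ξ₁ + 1ξ₂.
Selectivity: 1ξ₁ / (1ξ₂) = 3.66 → ξ₁ = 3.66 ξ₂.
Substitute: (1·3.66 + 1) ξ₂ = 191.5 → ξ₂ = 41.1 lbmol/h, ξ₁ = 150.4 lbmol/h.
Outlet amounts (n = n₀ + Σ ν·ξ):
  D: 377 − 1(150.4) − 1(41.1) = 185.5
  A: 1500 − 1(150.4) − 1(41.1) = 1308
  E: 0 + 1(150.4) = 150.4
  C: 0 + 1(41.1) = 41.1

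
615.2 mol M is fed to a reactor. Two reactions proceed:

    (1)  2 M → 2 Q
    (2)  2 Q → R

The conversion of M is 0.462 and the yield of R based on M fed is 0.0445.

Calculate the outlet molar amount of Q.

Conversion of M: M consumed = 2ξ₁ = 0.462 × 615.2 → ξ₁ = 142.1 mol.
Yield of R: 1ξ₂ / 615.2 = 0.0445 → ξ₂ = 27.38 mol.
Outlet amounts (n = n₀ + Σ ν·ξ):
  M: 615.2 − 2(142.1) = 331
  Q: 0 + 2(142.1) − 2(27.38) = 229.5
  R: 0 + 1(27.38) = 27.38

229 mol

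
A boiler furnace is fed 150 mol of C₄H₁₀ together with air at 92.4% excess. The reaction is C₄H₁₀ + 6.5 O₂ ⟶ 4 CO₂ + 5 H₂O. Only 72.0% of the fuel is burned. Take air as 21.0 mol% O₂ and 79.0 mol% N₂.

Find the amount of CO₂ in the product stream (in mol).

Stoichiometric O₂ = 6.5 × 150 = 975 mol; O₂ fed = 975 × 1.924 = 1876 mol.
N₂ fed = 1876 × 79/21 = 7057 mol.
Fuel reacted = 0.72 × 150 → ξ = 108 mol.
Outlet (n = n₀ + ν ξ):
  C₄H₁₀: 150 − 1(108) = 42
  O₂: 1876 − 6.5(108) = 1174
  N₂: 7057 (inert)
  CO₂: 0 + 4(108) = 432
  H₂O: 0 + 5(108) = 540

432 mol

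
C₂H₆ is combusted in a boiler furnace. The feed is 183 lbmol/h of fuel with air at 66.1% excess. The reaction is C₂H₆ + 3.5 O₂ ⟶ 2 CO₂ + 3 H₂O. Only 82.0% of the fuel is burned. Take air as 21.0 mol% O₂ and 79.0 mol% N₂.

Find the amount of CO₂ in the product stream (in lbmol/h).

Stoichiometric O₂ = 3.5 × 183 = 640.5 lbmol/h; O₂ fed = 640.5 × 1.661 = 1064 lbmol/h.
N₂ fed = 1064 × 79/21 = 4002 lbmol/h.
Fuel reacted = 0.82 × 183 → ξ = 150.1 lbmol/h.
Outlet (n = n₀ + ν ξ):
  C₂H₆: 183 − 1(150.1) = 32.94
  O₂: 1064 − 3.5(150.1) = 538.7
  N₂: 4002 (inert)
  CO₂: 0 + 2(150.1) = 300.1
  H₂O: 0 + 3(150.1) = 450.2

300 lbmol/h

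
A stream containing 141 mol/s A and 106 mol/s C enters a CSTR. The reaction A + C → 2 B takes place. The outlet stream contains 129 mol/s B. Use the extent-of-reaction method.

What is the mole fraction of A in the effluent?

0.31

For B: n = n₀ + 2ξ → 129 = 0 + 2ξ, giving ξ = 64.5 mol/s.
Outlet amounts (n = n₀ + ν ξ):
  A: 141 − 1(64.5) = 76.5
  C: 106 − 1(64.5) = 41.5
  B: 0 + 2(64.5) = 129
Total out = 247 mol/s; y_A = 76.5 / 247 = 0.3097.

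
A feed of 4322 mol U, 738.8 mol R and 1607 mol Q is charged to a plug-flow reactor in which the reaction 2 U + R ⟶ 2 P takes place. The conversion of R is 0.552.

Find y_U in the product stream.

R reacted = 0.552 × 738.8 = 407.8 mol; ν_R = −1, so ξ = 407.8/1 = 407.8 mol.
Outlet amounts (n = n₀ + ν ξ):
  U: 4322 − 2(407.8) = 3506
  R: 738.8 − 1(407.8) = 331
  P: 0 + 2(407.8) = 815.6
  Q: 1607 (inert)
Total out = 6260 mol; y_U = 3506 / 6260 = 0.5601.

0.56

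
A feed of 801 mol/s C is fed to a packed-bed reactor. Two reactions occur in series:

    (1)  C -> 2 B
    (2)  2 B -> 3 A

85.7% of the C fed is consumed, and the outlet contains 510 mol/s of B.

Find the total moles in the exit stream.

1920 mol/s

Conversion of C: C consumed = 1ξ₁ = 0.857 × 801 → ξ₁ = 686.5 mol/s.
B balance: n_B = 0 + 2ξ₁ − 2ξ₂ = 510 → ξ₂ = (2·686.5 − 510)/2 = 431.5 mol/s.
Outlet amounts (n = n₀ + Σ ν·ξ):
  C: 801 − 1(686.5) = 114.5
  B: 0 + 2(686.5) − 2(431.5) = 510
  A: 0 + 3(431.5) = 1294
Total out = 114.5 + 510 + 1294 = 1919 mol/s.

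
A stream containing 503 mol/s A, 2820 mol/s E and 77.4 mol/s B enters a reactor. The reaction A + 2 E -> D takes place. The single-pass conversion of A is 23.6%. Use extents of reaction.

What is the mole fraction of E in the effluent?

0.817

A reacted = 0.236 × 503 = 118.7 mol/s; ν_A = −1, so ξ = 118.7/1 = 118.7 mol/s.
Outlet amounts (n = n₀ + ν ξ):
  A: 503 − 1(118.7) = 384.3
  E: 2820 − 2(118.7) = 2583
  D: 0 + 1(118.7) = 118.7
  B: 77.4 (inert)
Total out = 3163 mol/s; y_E = 2583 / 3163 = 0.8165.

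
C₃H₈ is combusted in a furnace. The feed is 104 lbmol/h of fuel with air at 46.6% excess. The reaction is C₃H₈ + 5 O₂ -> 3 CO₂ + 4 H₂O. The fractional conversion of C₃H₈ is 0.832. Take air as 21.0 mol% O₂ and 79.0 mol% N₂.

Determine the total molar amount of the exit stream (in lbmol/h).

Stoichiometric O₂ = 5 × 104 = 520 lbmol/h; O₂ fed = 520 × 1.466 = 762.3 lbmol/h.
N₂ fed = 762.3 × 79/21 = 2868 lbmol/h.
Fuel reacted = 0.832 × 104 → ξ = 86.53 lbmol/h.
Outlet (n = n₀ + ν ξ):
  C₃H₈: 104 − 1(86.53) = 17.47
  O₂: 762.3 − 5(86.53) = 329.7
  N₂: 2868 (inert)
  CO₂: 0 + 3(86.53) = 259.6
  H₂O: 0 + 4(86.53) = 346.1
Total out = 17.47 + 329.7 + 2868 + 259.6 + 346.1 = 3821 lbmol/h.

3820 lbmol/h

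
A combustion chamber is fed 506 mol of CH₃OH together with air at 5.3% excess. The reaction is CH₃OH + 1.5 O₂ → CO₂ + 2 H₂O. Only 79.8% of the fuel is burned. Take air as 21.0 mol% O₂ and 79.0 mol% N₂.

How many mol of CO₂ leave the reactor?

Stoichiometric O₂ = 1.5 × 506 = 759 mol; O₂ fed = 759 × 1.053 = 799.2 mol.
N₂ fed = 799.2 × 79/21 = 3007 mol.
Fuel reacted = 0.798 × 506 → ξ = 403.8 mol.
Outlet (n = n₀ + ν ξ):
  CH₃OH: 506 − 1(403.8) = 102.2
  O₂: 799.2 − 1.5(403.8) = 193.5
  N₂: 3007 (inert)
  CO₂: 0 + 1(403.8) = 403.8
  H₂O: 0 + 2(403.8) = 807.6

404 mol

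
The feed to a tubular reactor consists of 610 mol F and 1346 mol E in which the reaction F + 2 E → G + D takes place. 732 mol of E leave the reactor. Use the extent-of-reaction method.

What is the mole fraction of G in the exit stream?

0.186

For E: n = n₀ − 2ξ → 732 = 1346 − 2ξ, giving ξ = 307 mol.
Outlet amounts (n = n₀ + ν ξ):
  F: 610 − 1(307) = 303
  E: 1346 − 2(307) = 732
  G: 0 + 1(307) = 307
  D: 0 + 1(307) = 307
Total out = 1649 mol; y_G = 307 / 1649 = 0.1862.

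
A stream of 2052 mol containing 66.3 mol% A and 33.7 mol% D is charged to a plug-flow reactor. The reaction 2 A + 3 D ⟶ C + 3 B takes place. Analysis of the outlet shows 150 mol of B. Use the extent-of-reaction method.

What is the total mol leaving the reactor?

For B: n = n₀ + 3ξ → 150 = 0 + 3ξ, giving ξ = 50 mol.
Outlet amounts (n = n₀ + ν ξ):
  A: 1360 − 2(50) = 1260
  D: 691.5 − 3(50) = 541.5
  C: 0 + 1(50) = 50
  B: 0 + 3(50) = 150
Total out = 1260 + 541.5 + 50 + 150 = 2002 mol.

2000 mol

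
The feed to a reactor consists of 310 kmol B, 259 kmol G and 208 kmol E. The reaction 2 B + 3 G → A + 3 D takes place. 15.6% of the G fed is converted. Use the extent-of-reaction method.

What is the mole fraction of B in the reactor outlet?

0.371

G reacted = 0.156 × 259 = 40.4 kmol; ν_G = −3, so ξ = 40.4/3 = 13.47 kmol.
Outlet amounts (n = n₀ + ν ξ):
  B: 310 − 2(13.47) = 283.1
  G: 259 − 3(13.47) = 218.6
  A: 0 + 1(13.47) = 13.47
  D: 0 + 3(13.47) = 40.4
  E: 208 (inert)
Total out = 763.5 kmol; y_B = 283.1 / 763.5 = 0.3707.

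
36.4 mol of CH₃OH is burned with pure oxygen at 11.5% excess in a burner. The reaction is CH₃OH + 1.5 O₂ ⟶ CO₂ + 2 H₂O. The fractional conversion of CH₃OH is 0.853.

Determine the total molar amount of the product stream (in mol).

113 mol

Stoichiometric O₂ = 1.5 × 36.4 = 54.6 mol; O₂ fed = 54.6 × 1.115 = 60.88 mol.
Fuel reacted = 0.853 × 36.4 → ξ = 31.05 mol.
Outlet (n = n₀ + ν ξ):
  CH₃OH: 36.4 − 1(31.05) = 5.351
  O₂: 60.88 − 1.5(31.05) = 14.31
  CO₂: 0 + 1(31.05) = 31.05
  H₂O: 0 + 2(31.05) = 62.1
Total out = 5.351 + 14.31 + 31.05 + 62.1 = 112.8 mol.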